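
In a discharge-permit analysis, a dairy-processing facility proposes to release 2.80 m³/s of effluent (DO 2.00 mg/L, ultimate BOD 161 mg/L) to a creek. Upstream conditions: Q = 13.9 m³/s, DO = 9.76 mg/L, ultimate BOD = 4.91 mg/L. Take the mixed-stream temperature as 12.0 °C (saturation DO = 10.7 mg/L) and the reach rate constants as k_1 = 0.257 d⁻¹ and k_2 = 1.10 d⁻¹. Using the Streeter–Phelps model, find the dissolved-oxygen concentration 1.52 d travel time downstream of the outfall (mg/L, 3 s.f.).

Mixed DO = (13.9×9.76 + 2.80×2.00)/(13.9+2.80) = 141.3/16.70 = 8.459 mg/L.
Mixed L₀ = (13.9×4.91 + 2.80×161)/(16.70) = 519.0/16.70 = 31.08 mg/L.
Initial deficit D₀ = C_s − DO₀ = 10.7 − 8.459 = 2.241 mg/L.
D(1.52) = [0.257×31.08/(1.10−0.257)](e^(−0.257×1.52) − e^(−1.10×1.52)) + 2.241 e^(−1.10×1.52)
= 9.475 × (0.6766 − 0.1879) + 2.241 × 0.1879 = 5.052 mg/L.
DO = 10.7 − 5.052 = 5.648 mg/L.

DO ≈ 5.65 mg/L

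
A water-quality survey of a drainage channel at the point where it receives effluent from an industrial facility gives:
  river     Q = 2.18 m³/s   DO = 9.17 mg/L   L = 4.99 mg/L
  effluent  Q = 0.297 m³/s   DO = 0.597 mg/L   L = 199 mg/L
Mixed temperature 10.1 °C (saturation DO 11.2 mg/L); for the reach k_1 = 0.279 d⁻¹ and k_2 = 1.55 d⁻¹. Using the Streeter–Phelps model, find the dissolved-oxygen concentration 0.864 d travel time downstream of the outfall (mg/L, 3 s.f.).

DO ≈ 7.15 mg/L

Mixed DO = (2.18×9.17 + 0.297×0.597)/(2.18+0.297) = 20.17/2.477 = 8.142 mg/L.
Mixed L₀ = (2.18×4.99 + 0.297×199)/(2.477) = 69.98/2.477 = 28.25 mg/L.
Initial deficit D₀ = C_s − DO₀ = 11.2 − 8.142 = 3.058 mg/L.
D(0.864) = [0.279×28.25/(1.55−0.279)](e^(−0.279×0.864) − e^(−1.55×0.864)) + 3.058 e^(−1.55×0.864)
= 6.202 × (0.7858 − 0.2621) + 3.058 × 0.2621 = 4.049 mg/L.
DO = 11.2 − 4.049 = 7.151 mg/L.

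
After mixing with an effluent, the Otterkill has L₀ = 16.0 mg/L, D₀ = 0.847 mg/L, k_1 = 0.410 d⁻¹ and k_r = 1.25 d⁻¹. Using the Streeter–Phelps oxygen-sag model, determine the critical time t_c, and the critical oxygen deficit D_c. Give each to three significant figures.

At the critical point dD/dt = 0, so k_1 L₀ e^(−k_1 t) = k_r D. Substituting D(t) from the Streeter–Phelps equation and solving for t gives
t_c = ln[(k_r/k_1)(1 − D₀(k_r−k_1)/(k_1 L₀))] / (k_r−k_1).
Here k_r−k_1 = 0.8400 d⁻¹ and 1 − D₀(k_r−k_1)/(k_1 L₀) = 1 − 0.847×0.8400/(0.410×16.0) = 0.8915, so
t_c = ln(3.049 × 0.8915) / 0.8400 = 0.9999 / 0.8400 = 1.190 d.
L(t_c) = L₀ e^(−k_1 t_c) = 16.0 × 0.6138 = 9.821 mg/L, and at the critical point k_r D_c = k_1 L, so D_c = (0.410/1.25) × 9.821 = 3.221 mg/L.

t_c ≈ 1.19 d; D_c ≈ 3.22 mg/L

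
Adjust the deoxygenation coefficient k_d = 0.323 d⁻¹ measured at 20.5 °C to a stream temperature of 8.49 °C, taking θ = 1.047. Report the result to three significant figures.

k_d(T₂) = k_d(T₁) · θ^(T₂−T₁) = 0.323 × 1.047^(8.49−20.5)
= 0.323 × 1.047^-12.0 = 0.323 × 0.5760 = 0.1861 d⁻¹.

k_d ≈ 0.186 d⁻¹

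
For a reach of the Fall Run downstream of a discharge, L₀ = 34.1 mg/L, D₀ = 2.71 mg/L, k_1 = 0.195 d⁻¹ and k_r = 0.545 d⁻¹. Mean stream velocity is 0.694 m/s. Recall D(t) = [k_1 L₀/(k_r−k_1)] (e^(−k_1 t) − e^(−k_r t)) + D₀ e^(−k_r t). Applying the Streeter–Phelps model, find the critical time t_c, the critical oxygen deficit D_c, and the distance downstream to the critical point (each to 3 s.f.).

t_c ≈ 2.50 d; D_c ≈ 7.50 mg/L; x_c ≈ 150 km

With k_r/k_1 = 2.795 and 1 − D₀(k_r−k_1)/(k_1 L₀) = 0.8574,
t_c = ln(2.795 × 0.8574) / (0.545 − 0.195) = ln(2.396) / 0.3500 = 0.8739/0.3500 = 2.497 d.
L(t_c) = L₀ e^(−k_1 t_c) = 34.1 × 0.6145 = 20.96 mg/L, and at the critical point k_r D_c = k_1 L, so D_c = (0.195/0.545) × 20.96 = 7.498 mg/L.
x_c = v t_c = 0.694 m/s × 2.497 d × 86400 s/d = 149700 m ≈ 150 km.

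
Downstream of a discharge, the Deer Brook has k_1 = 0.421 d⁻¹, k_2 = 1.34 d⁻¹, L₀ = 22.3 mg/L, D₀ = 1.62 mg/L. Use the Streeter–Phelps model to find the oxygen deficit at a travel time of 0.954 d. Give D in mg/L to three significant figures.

D ≈ 4.44 mg/L

k_1 L₀/(k_2−k_1) = 0.421×22.3/(1.34−0.421) = 9.388/0.9190 = 10.22 mg/L.
e^(−k_1 t) = e^(−0.421×0.9540) = 0.6692; e^(−k_2 t) = e^(−1.34×0.9540) = 0.2785.
D = 10.22 × (0.6692 − 0.2785) + 1.62 × 0.2785 = 3.992 + 0.4512 = 4.443 mg/L.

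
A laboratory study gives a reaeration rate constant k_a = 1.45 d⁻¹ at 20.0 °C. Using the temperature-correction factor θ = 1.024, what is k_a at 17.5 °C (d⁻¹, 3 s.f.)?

k_a(T₂) = k_a(T₁) · θ^(T₂−T₁) = 1.45 × 1.024^(17.5−20.0)
= 1.45 × 1.024^-2.50 = 1.45 × 0.9424 = 1.367 d⁻¹.

k_a ≈ 1.37 d⁻¹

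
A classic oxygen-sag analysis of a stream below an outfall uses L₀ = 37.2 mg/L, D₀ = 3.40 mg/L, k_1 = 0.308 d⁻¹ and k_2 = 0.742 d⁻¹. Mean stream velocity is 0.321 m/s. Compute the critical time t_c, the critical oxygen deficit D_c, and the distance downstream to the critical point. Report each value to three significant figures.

t_c ≈ 1.71 d; D_c ≈ 9.12 mg/L; x_c ≈ 47.4 km

At the critical point dD/dt = 0, so k_1 L₀ e^(−k_1 t) = k_2 D. Substituting D(t) from the Streeter–Phelps equation and solving for t gives
t_c = ln[(k_2/k_1)(1 − D₀(k_2−k_1)/(k_1 L₀))] / (k_2−k_1).
Here k_2−k_1 = 0.4340 d⁻¹ and 1 − D₀(k_2−k_1)/(k_1 L₀) = 1 − 3.40×0.4340/(0.308×37.2) = 0.8712, so
t_c = ln(2.409 × 0.8712) / 0.4340 = 0.7414 / 0.4340 = 1.708 d.
L(t_c) = L₀ e^(−k_1 t_c) = 37.2 × 0.5909 = 21.98 mg/L, and at the critical point k_2 D_c = k_1 L, so D_c = (0.308/0.742) × 21.98 = 9.124 mg/L.
x_c = v t_c = 0.321 m/s × 1.708 d × 86400 s/d = 47380 m ≈ 47.4 km.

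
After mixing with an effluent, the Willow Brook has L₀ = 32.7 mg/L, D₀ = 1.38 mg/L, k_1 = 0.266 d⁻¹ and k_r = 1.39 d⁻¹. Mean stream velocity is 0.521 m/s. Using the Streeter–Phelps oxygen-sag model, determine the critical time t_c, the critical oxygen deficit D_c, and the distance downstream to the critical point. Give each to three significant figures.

t_c ≈ 1.30 d; D_c ≈ 4.43 mg/L; x_c ≈ 58.4 km

At the critical point dD/dt = 0, so k_1 L₀ e^(−k_1 t) = k_r D. Substituting D(t) from the Streeter–Phelps equation and solving for t gives
t_c = ln[(k_r/k_1)(1 − D₀(k_r−k_1)/(k_1 L₀))] / (k_r−k_1).
Here k_r−k_1 = 1.124 d⁻¹ and 1 − D₀(k_r−k_1)/(k_1 L₀) = 1 − 1.38×1.124/(0.266×32.7) = 0.8217, so
t_c = ln(5.226 × 0.8217) / 1.124 = 1.457 / 1.124 = 1.296 d.
L(t_c) = L₀ e^(−k_1 t_c) = 32.7 × 0.7083 = 23.16 mg/L, and at the critical point k_r D_c = k_1 L, so D_c = (0.266/1.39) × 23.16 = 4.433 mg/L.
x_c = v t_c = 0.521 m/s × 1.296 d × 86400 s/d = 58360 m ≈ 58.4 km.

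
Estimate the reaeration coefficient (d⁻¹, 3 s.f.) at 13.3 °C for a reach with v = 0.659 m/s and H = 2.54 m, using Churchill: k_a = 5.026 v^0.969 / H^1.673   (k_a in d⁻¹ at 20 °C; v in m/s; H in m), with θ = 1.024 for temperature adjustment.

k_a ≈ 0.602 d⁻¹

k_a(20) = 5.026 × 0.659^0.969 / 2.54^1.673 = 5.026 × 0.6676 / 4.756 = 0.7054 d⁻¹.
k_a(13.3) = 0.7054 × 1.024^(13.3−20) = 0.7054 × 0.8531 = 0.6018 d⁻¹.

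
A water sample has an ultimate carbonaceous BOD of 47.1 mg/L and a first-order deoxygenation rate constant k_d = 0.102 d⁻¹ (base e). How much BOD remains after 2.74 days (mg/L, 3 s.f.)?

L_t = L₀ e^(−k_d t) = 47.1 × e^(−0.102×2.74) = 47.1 × 0.7562 = 35.62 mg/L.

L ≈ 35.6 mg/L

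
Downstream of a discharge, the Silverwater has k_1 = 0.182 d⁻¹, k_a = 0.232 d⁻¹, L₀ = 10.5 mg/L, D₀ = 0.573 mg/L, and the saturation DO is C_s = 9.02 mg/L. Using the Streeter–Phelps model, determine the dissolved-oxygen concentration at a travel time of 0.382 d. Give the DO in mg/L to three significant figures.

DO ≈ 7.82 mg/L

k_1 L₀/(k_a−k_1) = 0.182×10.5/(0.232−0.182) = 1.911/0.05000 = 38.22 mg/L.
e^(−k_1 t) = e^(−0.182×0.3820) = 0.9328; e^(−k_a t) = e^(−0.232×0.3820) = 0.9152.
D = 38.22 × (0.9328 − 0.9152) + 0.573 × 0.9152 = 0.6745 + 0.5244 = 1.199 mg/L.
DO = C_s − D = 9.02 − 1.199 = 7.821 mg/L.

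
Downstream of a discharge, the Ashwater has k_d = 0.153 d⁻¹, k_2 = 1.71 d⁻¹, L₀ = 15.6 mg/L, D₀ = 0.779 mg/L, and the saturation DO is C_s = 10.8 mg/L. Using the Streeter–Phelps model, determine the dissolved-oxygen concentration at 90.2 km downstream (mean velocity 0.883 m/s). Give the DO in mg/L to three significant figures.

DO ≈ 9.62 mg/L

Travel time t = x/v = 90.2 km / (0.883 m/s) = 90200 m / 0.883 m/s = 102200 s = 1.182 d.
k_d L₀/(k_2−k_d) = 0.153×15.6/(1.71−0.153) = 2.387/1.557 = 1.533 mg/L.
e^(−k_d t) = e^(−0.153×1.182) = 0.8345; e^(−k_2 t) = e^(−1.71×1.182) = 0.1324.
D = 1.533 × (0.8345 − 0.1324) + 0.779 × 0.1324 = 1.076 + 0.1032 = 1.179 mg/L.
DO = C_s − D = 10.8 − 1.179 = 9.621 mg/L.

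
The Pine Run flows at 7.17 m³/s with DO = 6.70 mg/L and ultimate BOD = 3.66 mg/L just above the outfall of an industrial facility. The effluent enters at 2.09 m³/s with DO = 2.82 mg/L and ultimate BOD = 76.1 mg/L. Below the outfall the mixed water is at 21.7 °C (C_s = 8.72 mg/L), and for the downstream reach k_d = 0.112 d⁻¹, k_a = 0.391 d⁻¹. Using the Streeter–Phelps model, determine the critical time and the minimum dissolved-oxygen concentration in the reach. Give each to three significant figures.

t_c ≈ 2.88 d; minimum DO ≈ 4.57 mg/L

Mixed DO = (7.17×6.70 + 2.09×2.82)/(7.17+2.09) = 53.93/9.260 = 5.824 mg/L.
Mixed L₀ = (7.17×3.66 + 2.09×76.1)/(9.260) = 185.3/9.260 = 20.01 mg/L.
Initial deficit D₀ = C_s − DO₀ = 8.72 − 5.824 = 2.896 mg/L.
t_c = (1/0.2790) ln[(0.391/0.112)(1 − 2.896×0.2790/(0.112×20.01))] = 3.584 × ln(2.233) = 2.879 d.
D_c = (0.112/0.391) × 20.01 × e^(−0.112×2.879) = 0.2864 × 20.01 × 0.7244 = 4.152 mg/L.
Minimum DO = 8.72 − 4.152 = 4.568 mg/L.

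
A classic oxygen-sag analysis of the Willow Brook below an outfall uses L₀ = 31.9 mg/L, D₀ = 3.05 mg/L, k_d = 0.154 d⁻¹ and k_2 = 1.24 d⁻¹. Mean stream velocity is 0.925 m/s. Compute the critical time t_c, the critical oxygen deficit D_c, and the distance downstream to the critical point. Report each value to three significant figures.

At the critical point dD/dt = 0, so k_d L₀ e^(−k_d t) = k_2 D. Substituting D(t) from the Streeter–Phelps equation and solving for t gives
t_c = ln[(k_2/k_d)(1 − D₀(k_2−k_d)/(k_d L₀))] / (k_2−k_d).
Here k_2−k_d = 1.086 d⁻¹ and 1 − D₀(k_2−k_d)/(k_d L₀) = 1 − 3.05×1.086/(0.154×31.9) = 0.3258, so
t_c = ln(8.052 × 0.3258) / 1.086 = 0.9643 / 1.086 = 0.8879 d.
D_c = (k_d/k_2) L₀ e^(−k_d t_c) = (0.154/1.24) × 31.9 × e^(−0.154×0.8879) = 0.1242 × 31.9 × 0.8722 = 3.455 mg/L.
x_c = v t_c = 0.925 m/s × 0.8879 d × 86400 s/d = 70960 m ≈ 71.0 km.

t_c ≈ 0.888 d; D_c ≈ 3.46 mg/L; x_c ≈ 71.0 km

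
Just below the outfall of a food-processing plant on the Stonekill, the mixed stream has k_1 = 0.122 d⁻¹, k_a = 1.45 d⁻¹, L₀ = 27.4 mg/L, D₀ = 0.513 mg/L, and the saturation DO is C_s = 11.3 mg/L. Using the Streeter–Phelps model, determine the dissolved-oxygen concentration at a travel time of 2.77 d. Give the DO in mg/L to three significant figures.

k_1 L₀/(k_a−k_1) = 0.122×27.4/(1.45−0.122) = 3.343/1.328 = 2.517 mg/L.
e^(−k_1 t) = e^(−0.122×2.770) = 0.7132; e^(−k_a t) = e^(−1.45×2.770) = 0.01802.
D = 2.517 × (0.7132 − 0.01802) + 0.513 × 0.01802 = 1.750 + 0.009242 = 1.759 mg/L.
DO = C_s − D = 11.3 − 1.759 = 9.541 mg/L.

DO ≈ 9.54 mg/L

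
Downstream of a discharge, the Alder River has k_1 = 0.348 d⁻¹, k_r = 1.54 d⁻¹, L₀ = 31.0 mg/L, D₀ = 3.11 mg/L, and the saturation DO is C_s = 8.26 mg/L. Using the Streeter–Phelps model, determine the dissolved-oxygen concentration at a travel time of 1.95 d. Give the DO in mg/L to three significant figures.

DO ≈ 3.96 mg/L

k_1 L₀/(k_r−k_1) = 0.348×31.0/(1.54−0.348) = 10.79/1.192 = 9.050 mg/L.
e^(−k_1 t) = e^(−0.348×1.950) = 0.5073; e^(−k_r t) = e^(−1.54×1.950) = 0.04964.
D = 9.050 × (0.5073 − 0.04964) + 3.11 × 0.04964 = 4.142 + 0.1544 = 4.297 mg/L.
DO = C_s − D = 8.26 − 4.297 = 3.963 mg/L.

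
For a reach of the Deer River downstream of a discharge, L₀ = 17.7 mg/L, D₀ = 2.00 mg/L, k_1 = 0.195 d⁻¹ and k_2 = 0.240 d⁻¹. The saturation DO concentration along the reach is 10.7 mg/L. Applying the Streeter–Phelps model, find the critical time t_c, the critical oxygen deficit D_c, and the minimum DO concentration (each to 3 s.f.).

At the critical point dD/dt = 0, so k_1 L₀ e^(−k_1 t) = k_2 D. Substituting D(t) from the Streeter–Phelps equation and solving for t gives
t_c = ln[(k_2/k_1)(1 − D₀(k_2−k_1)/(k_1 L₀))] / (k_2−k_1).
Here k_2−k_1 = 0.04500 d⁻¹ and 1 − D₀(k_2−k_1)/(k_1 L₀) = 1 − 2.00×0.04500/(0.195×17.7) = 0.9739, so
t_c = ln(1.231 × 0.9739) / 0.04500 = 0.1812 / 0.04500 = 4.027 d.
L(t_c) = L₀ e^(−k_1 t_c) = 17.7 × 0.4560 = 8.071 mg/L, and at the critical point k_2 D_c = k_1 L, so D_c = (0.195/0.240) × 8.071 = 6.558 mg/L.
Minimum DO = C_s − D_c = 10.7 − 6.558 = 4.142 mg/L.

t_c ≈ 4.03 d; D_c ≈ 6.56 mg/L; min DO ≈ 4.14 mg/L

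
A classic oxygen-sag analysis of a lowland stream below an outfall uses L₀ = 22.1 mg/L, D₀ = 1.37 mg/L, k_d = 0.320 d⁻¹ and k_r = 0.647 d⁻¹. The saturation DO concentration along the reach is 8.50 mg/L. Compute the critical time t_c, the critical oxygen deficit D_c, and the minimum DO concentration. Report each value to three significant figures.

With k_r/k_d = 2.022 and 1 − D₀(k_r−k_d)/(k_d L₀) = 0.9367,
t_c = ln(2.022 × 0.9367) / (0.647 − 0.320) = ln(1.894) / 0.3270 = 0.6386/0.3270 = 1.953 d.
L(t_c) = L₀ e^(−k_d t_c) = 22.1 × 0.5353 = 11.83 mg/L, and at the critical point k_r D_c = k_d L, so D_c = (0.320/0.647) × 11.83 = 5.851 mg/L.
Minimum DO = C_s − D_c = 8.50 − 5.851 = 2.649 mg/L.

t_c ≈ 1.95 d; D_c ≈ 5.85 mg/L; min DO ≈ 2.65 mg/L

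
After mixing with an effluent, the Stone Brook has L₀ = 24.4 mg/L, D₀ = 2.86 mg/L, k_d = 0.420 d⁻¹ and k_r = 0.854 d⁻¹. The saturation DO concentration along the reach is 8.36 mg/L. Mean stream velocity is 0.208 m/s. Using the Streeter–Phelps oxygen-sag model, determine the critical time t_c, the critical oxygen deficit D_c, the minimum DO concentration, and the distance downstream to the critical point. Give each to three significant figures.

t_c ≈ 1.34 d; D_c ≈ 6.84 mg/L; min DO ≈ 1.52 mg/L; x_c ≈ 24.0 km

With k_r/k_d = 2.033 and 1 − D₀(k_r−k_d)/(k_d L₀) = 0.8789,
t_c = ln(2.033 × 0.8789) / (0.854 − 0.420) = ln(1.787) / 0.4340 = 0.5806/0.4340 = 1.338 d.
D_c = (k_d/k_r) L₀ e^(−k_d t_c) = (0.420/0.854) × 24.4 × e^(−0.420×1.338) = 0.4918 × 24.4 × 0.5702 = 6.842 mg/L.
Minimum DO = C_s − D_c = 8.36 − 6.842 = 1.518 mg/L.
x_c = v t_c = 0.208 m/s × 1.338 d × 86400 s/d = 24040 m ≈ 24.0 km.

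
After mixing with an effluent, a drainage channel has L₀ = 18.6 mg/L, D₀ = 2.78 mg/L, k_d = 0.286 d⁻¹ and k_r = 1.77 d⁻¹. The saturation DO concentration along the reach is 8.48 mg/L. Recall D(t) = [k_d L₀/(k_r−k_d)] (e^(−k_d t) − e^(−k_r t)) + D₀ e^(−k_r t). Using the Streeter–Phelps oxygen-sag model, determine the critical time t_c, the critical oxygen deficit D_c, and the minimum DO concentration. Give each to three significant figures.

At the critical point dD/dt = 0, so k_d L₀ e^(−k_d t) = k_r D. Substituting D(t) from the Streeter–Phelps equation and solving for t gives
t_c = ln[(k_r/k_d)(1 − D₀(k_r−k_d)/(k_d L₀))] / (k_r−k_d).
Here k_r−k_d = 1.484 d⁻¹ and 1 − D₀(k_r−k_d)/(k_d L₀) = 1 − 2.78×1.484/(0.286×18.6) = 0.2245, so
t_c = ln(6.189 × 0.2245) / 1.484 = 0.3287 / 1.484 = 0.2215 d.
L(t_c) = L₀ e^(−k_d t_c) = 18.6 × 0.9386 = 17.46 mg/L, and at the critical point k_r D_c = k_d L, so D_c = (0.286/1.77) × 17.46 = 2.821 mg/L.
Minimum DO = C_s − D_c = 8.48 − 2.821 = 5.659 mg/L.

t_c ≈ 0.222 d; D_c ≈ 2.82 mg/L; min DO ≈ 5.66 mg/L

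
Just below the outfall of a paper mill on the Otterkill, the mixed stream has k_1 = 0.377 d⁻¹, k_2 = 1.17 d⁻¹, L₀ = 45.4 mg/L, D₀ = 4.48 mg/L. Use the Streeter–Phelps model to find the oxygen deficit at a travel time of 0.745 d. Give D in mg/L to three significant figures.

k_1 L₀/(k_2−k_1) = 0.377×45.4/(1.17−0.377) = 17.12/0.7930 = 21.58 mg/L.
e^(−k_1 t) = e^(−0.377×0.7450) = 0.7551; e^(−k_2 t) = e^(−1.17×0.7450) = 0.4183.
D = 21.58 × (0.7551 − 0.4183) + 4.48 × 0.4183 = 7.271 + 1.874 = 9.145 mg/L.

D ≈ 9.14 mg/L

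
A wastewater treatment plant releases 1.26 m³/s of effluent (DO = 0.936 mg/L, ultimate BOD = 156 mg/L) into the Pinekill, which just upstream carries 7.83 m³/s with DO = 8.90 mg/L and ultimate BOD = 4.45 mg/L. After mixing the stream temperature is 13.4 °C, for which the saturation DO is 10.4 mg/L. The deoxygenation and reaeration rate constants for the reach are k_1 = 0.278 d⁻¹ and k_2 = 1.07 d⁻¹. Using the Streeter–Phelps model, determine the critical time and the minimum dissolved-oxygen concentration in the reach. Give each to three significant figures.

t_c ≈ 1.27 d; minimum DO ≈ 5.75 mg/L

Mixed DO = (7.83×8.90 + 1.26×0.936)/(7.83+1.26) = 70.87/9.090 = 7.796 mg/L.
Mixed L₀ = (7.83×4.45 + 1.26×156)/(9.090) = 231.4/9.090 = 25.46 mg/L.
Initial deficit D₀ = C_s − DO₀ = 10.4 − 7.796 = 2.604 mg/L.
t_c = (1/0.7920) ln[(1.07/0.278)(1 − 2.604×0.7920/(0.278×25.46))] = 1.263 × ln(2.727) = 1.267 d.
D_c = (0.278/1.07) × 25.46 × e^(−0.278×1.267) = 0.2598 × 25.46 × 0.7032 = 4.651 mg/L.
Minimum DO = 10.4 − 4.651 = 5.749 mg/L.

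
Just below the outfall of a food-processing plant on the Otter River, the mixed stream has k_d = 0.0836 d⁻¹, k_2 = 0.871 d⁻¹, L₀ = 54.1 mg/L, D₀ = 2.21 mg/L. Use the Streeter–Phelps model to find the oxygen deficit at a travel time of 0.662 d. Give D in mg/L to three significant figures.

D ≈ 3.45 mg/L

k_d L₀/(k_2−k_d) = 0.0836×54.1/(0.871−0.0836) = 4.523/0.7874 = 5.744 mg/L.
e^(−k_d t) = e^(−0.0836×0.6620) = 0.9462; e^(−k_2 t) = e^(−0.871×0.6620) = 0.5618.
D = 5.744 × (0.9462 − 0.5618) + 2.21 × 0.5618 = 2.208 + 1.242 = 3.449 mg/L.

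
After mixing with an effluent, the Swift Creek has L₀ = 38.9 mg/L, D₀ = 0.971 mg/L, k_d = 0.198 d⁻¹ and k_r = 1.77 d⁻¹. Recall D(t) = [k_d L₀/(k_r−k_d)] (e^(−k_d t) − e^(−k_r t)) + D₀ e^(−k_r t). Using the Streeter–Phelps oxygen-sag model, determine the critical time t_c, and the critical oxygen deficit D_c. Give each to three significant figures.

t_c ≈ 1.25 d; D_c ≈ 3.40 mg/L

With k_r/k_d = 8.939 and 1 − D₀(k_r−k_d)/(k_d L₀) = 0.8018,
t_c = ln(8.939 × 0.8018) / (1.77 − 0.198) = ln(7.168) / 1.572 = 1.970/1.572 = 1.253 d.
L(t_c) = L₀ e^(−k_d t_c) = 38.9 × 0.7803 = 30.35 mg/L, and at the critical point k_r D_c = k_d L, so D_c = (0.198/1.77) × 30.35 = 3.395 mg/L.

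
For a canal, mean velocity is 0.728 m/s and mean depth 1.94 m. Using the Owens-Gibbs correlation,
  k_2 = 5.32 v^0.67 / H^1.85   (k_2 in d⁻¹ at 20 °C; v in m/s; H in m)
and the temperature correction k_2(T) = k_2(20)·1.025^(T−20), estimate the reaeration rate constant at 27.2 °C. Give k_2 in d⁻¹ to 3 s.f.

k_2 ≈ 1.51 d⁻¹

k_2(20) = 5.32 × 0.728^0.67 / 1.94^1.85 = 5.32 × 0.8084 / 3.407 = 1.262 d⁻¹.
k_2(27.2) = 1.262 × 1.025^(27.2−20) = 1.262 × 1.195 = 1.508 d⁻¹.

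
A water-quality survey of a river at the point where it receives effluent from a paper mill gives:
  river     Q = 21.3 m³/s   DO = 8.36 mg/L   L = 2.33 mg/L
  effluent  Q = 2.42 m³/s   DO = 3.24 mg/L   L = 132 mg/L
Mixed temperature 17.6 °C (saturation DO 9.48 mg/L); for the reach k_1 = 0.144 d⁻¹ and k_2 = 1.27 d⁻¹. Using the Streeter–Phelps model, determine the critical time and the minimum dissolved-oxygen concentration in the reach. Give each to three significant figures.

Mixed DO = (21.3×8.36 + 2.42×3.24)/(21.3+2.42) = 185.9/23.72 = 7.838 mg/L.
Mixed L₀ = (21.3×2.33 + 2.42×132)/(23.72) = 369.1/23.72 = 15.56 mg/L.
Initial deficit D₀ = C_s − DO₀ = 9.48 − 7.838 = 1.642 mg/L.
t_c = (1/1.126) ln[(1.27/0.144)(1 − 1.642×1.126/(0.144×15.56))] = 0.8881 × ln(1.540) = 0.3835 d.
D_c = (0.144/1.27) × 15.56 × e^(−0.144×0.3835) = 0.1134 × 15.56 × 0.9463 = 1.669 mg/L.
Minimum DO = 9.48 − 1.669 = 7.811 mg/L.

t_c ≈ 0.384 d; minimum DO ≈ 7.81 mg/L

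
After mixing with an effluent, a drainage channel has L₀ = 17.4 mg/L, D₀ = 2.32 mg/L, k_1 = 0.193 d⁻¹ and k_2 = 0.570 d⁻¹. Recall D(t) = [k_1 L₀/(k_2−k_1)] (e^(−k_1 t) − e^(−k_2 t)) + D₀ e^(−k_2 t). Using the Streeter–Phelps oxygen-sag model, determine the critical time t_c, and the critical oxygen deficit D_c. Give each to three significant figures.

t_c = [1/(k_2−k_1)] ln[(k_2/k_1)(1 − D₀(k_2−k_1)/(k_1 L₀))]
= [1/(0.570−0.193)] ln[(0.570/0.193)(1 − 2.32×0.3770/(0.193×17.4))]
= (1/0.3770) ln[2.953 × 0.7396] = 2.653 × ln(2.184) = 2.653 × 0.7812 = 2.072 d.
L(t_c) = L₀ e^(−k_1 t_c) = 17.4 × 0.6704 = 11.66 mg/L, and at the critical point k_2 D_c = k_1 L, so D_c = (0.193/0.570) × 11.66 = 3.949 mg/L.

t_c ≈ 2.07 d; D_c ≈ 3.95 mg/L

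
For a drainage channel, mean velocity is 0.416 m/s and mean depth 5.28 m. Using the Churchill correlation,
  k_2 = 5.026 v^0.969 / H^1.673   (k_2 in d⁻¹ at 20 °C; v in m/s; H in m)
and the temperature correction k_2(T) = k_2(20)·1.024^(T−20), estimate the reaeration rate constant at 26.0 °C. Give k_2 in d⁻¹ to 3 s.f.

k_2(20) = 5.026 × 0.416^0.969 / 5.28^1.673 = 5.026 × 0.4275 / 16.18 = 0.1328 d⁻¹.
k_2(26.0) = 0.1328 × 1.024^(26.0−20) = 0.1328 × 1.153 = 0.1531 d⁻¹.

k_2 ≈ 0.153 d⁻¹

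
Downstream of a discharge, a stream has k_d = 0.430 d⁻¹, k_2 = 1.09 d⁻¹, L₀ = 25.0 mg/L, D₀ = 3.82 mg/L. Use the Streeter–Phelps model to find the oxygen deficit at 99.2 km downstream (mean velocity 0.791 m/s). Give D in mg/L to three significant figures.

D ≈ 6.16 mg/L

Travel time t = x/v = 99.2 km / (0.791 m/s) = 99200 m / 0.791 m/s = 125400 s = 1.452 d.
k_d L₀/(k_2−k_d) = 0.430×25.0/(1.09−0.430) = 10.75/0.6600 = 16.29 mg/L.
e^(−k_d t) = e^(−0.430×1.452) = 0.5357; e^(−k_2 t) = e^(−1.09×1.452) = 0.2055.
D = 16.29 × (0.5357 − 0.2055) + 3.82 × 0.2055 = 5.378 + 0.7851 = 6.163 mg/L.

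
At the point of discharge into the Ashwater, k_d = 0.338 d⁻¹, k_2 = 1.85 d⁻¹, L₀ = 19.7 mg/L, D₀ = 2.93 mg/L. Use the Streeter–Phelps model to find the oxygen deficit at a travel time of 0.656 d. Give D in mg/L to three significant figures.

k_d L₀/(k_2−k_d) = 0.338×19.7/(1.85−0.338) = 6.659/1.512 = 4.404 mg/L.
e^(−k_d t) = e^(−0.338×0.6560) = 0.8011; e^(−k_2 t) = e^(−1.85×0.6560) = 0.2971.
D = 4.404 × (0.8011 − 0.2971) + 2.93 × 0.2971 = 2.220 + 0.8706 = 3.090 mg/L.

D ≈ 3.09 mg/L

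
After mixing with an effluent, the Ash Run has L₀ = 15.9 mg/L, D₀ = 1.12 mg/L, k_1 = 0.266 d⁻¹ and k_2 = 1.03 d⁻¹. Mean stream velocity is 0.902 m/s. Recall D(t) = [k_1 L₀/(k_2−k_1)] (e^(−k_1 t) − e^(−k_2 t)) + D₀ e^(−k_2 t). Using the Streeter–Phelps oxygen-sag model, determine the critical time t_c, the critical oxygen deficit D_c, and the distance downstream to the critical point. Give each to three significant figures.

t_c = [1/(k_2−k_1)] ln[(k_2/k_1)(1 − D₀(k_2−k_1)/(k_1 L₀))]
= [1/(1.03−0.266)] ln[(1.03/0.266)(1 − 1.12×0.7640/(0.266×15.9))]
= (1/0.7640) ln[3.872 × 0.7977] = 1.309 × ln(3.089) = 1.309 × 1.128 = 1.476 d.
L(t_c) = L₀ e^(−k_1 t_c) = 15.9 × 0.6753 = 10.74 mg/L, and at the critical point k_2 D_c = k_1 L, so D_c = (0.266/1.03) × 10.74 = 2.773 mg/L.
x_c = v t_c = 0.902 m/s × 1.476 d × 86400 s/d = 115000 m ≈ 115 km.

t_c ≈ 1.48 d; D_c ≈ 2.77 mg/L; x_c ≈ 115 km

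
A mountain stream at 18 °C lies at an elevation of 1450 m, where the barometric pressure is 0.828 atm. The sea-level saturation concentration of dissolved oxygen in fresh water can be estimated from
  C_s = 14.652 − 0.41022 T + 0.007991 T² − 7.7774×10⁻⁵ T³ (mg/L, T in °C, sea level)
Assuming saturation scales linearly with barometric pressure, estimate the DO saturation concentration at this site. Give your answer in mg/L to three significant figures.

At sea level: C_s = 14.652 − 0.41022×18 + 0.007991×18² − 7.7774×10⁻⁵×18³ = 9.404 mg/L.
Pressure correction: C_s' = 9.404 × 0.828 = 7.786 mg/L.

C_s ≈ 7.79 mg/L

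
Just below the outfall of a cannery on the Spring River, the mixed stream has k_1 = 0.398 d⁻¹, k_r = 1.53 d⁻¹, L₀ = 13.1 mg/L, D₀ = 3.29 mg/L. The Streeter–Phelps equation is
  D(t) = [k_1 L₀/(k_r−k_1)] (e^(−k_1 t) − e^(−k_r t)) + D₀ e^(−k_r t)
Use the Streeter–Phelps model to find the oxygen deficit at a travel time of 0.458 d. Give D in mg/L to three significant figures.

D ≈ 3.19 mg/L

k_1 L₀/(k_r−k_1) = 0.398×13.1/(1.53−0.398) = 5.214/1.132 = 4.606 mg/L.
e^(−k_1 t) = e^(−0.398×0.4580) = 0.8334; e^(−k_r t) = e^(−1.53×0.4580) = 0.4962.
D = 4.606 × (0.8334 − 0.4962) + 3.29 × 0.4962 = 1.553 + 1.633 = 3.185 mg/L.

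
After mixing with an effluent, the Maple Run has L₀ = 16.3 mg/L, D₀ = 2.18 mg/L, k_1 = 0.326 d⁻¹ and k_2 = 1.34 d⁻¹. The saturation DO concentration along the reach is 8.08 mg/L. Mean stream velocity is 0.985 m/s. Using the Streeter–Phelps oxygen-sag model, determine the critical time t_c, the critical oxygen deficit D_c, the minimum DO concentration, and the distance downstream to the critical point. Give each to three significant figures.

t_c ≈ 0.864 d; D_c ≈ 2.99 mg/L; min DO ≈ 5.09 mg/L; x_c ≈ 73.5 km

At the critical point dD/dt = 0, so k_1 L₀ e^(−k_1 t) = k_2 D. Substituting D(t) from the Streeter–Phelps equation and solving for t gives
t_c = ln[(k_2/k_1)(1 − D₀(k_2−k_1)/(k_1 L₀))] / (k_2−k_1).
Here k_2−k_1 = 1.014 d⁻¹ and 1 − D₀(k_2−k_1)/(k_1 L₀) = 1 − 2.18×1.014/(0.326×16.3) = 0.5840, so
t_c = ln(4.110 × 0.5840) / 1.014 = 0.8757 / 1.014 = 0.8636 d.
D_c = (k_1/k_2) L₀ e^(−k_1 t_c) = (0.326/1.34) × 16.3 × e^(−0.326×0.8636) = 0.2433 × 16.3 × 0.7546 = 2.992 mg/L.
Minimum DO = C_s − D_c = 8.08 − 2.992 = 5.088 mg/L.
x_c = v t_c = 0.985 m/s × 0.8636 d × 86400 s/d = 73490 m ≈ 73.5 km.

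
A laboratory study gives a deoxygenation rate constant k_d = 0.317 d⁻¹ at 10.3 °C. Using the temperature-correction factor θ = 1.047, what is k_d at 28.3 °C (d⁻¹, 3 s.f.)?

k_d ≈ 0.725 d⁻¹

k_d(T₂) = k_d(T₁) · θ^(T₂−T₁) = 0.317 × 1.047^(28.3−10.3)
= 0.317 × 1.047^18.0 = 0.317 × 2.286 = 0.7246 d⁻¹.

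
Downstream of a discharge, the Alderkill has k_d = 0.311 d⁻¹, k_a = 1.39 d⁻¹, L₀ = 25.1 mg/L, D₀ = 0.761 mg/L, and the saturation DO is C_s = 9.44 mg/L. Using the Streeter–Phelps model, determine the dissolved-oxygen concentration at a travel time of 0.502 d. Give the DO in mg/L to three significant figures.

DO ≈ 6.47 mg/L

k_d L₀/(k_a−k_d) = 0.311×25.1/(1.39−0.311) = 7.806/1.079 = 7.235 mg/L.
e^(−k_d t) = e^(−0.311×0.5020) = 0.8555; e^(−k_a t) = e^(−1.39×0.5020) = 0.4977.
D = 7.235 × (0.8555 − 0.4977) + 0.761 × 0.4977 = 2.588 + 0.3787 = 2.967 mg/L.
DO = C_s − D = 9.44 − 2.967 = 6.473 mg/L.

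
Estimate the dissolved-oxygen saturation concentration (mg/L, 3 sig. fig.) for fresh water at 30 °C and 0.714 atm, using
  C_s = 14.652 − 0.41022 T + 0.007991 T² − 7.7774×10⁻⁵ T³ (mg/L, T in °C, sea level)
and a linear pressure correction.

C_s ≈ 5.31 mg/L

At sea level: C_s = 14.652 − 0.41022×30 + 0.007991×30² − 7.7774×10⁻⁵×30³ = 7.437 mg/L.
Pressure correction: C_s' = 7.437 × 0.714 = 5.310 mg/L.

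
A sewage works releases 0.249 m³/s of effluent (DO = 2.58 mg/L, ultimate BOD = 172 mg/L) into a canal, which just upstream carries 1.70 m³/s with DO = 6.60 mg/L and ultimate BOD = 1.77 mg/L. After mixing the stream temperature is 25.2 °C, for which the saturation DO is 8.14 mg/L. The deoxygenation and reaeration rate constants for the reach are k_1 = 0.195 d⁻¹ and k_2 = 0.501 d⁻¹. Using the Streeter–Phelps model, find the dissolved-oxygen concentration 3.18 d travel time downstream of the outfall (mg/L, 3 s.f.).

DO ≈ 2.71 mg/L

Mixed DO = (1.70×6.60 + 0.249×2.58)/(1.70+0.249) = 11.86/1.949 = 6.086 mg/L.
Mixed L₀ = (1.70×1.77 + 0.249×172)/(1.949) = 45.84/1.949 = 23.52 mg/L.
Initial deficit D₀ = C_s − DO₀ = 8.14 − 6.086 = 2.054 mg/L.
D(3.18) = [0.195×23.52/(0.501−0.195)](e^(−0.195×3.18) − e^(−0.501×3.18)) + 2.054 e^(−0.501×3.18)
= 14.99 × (0.5379 − 0.2033) + 2.054 × 0.2033 = 5.432 mg/L.
DO = 8.14 − 5.432 = 2.708 mg/L.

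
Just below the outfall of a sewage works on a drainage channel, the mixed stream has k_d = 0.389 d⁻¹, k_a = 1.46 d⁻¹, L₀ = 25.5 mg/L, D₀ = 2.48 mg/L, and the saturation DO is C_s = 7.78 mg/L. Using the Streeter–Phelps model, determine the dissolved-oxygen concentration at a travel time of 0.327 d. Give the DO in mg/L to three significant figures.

k_d L₀/(k_a−k_d) = 0.389×25.5/(1.46−0.389) = 9.920/1.071 = 9.262 mg/L.
e^(−k_d t) = e^(−0.389×0.3270) = 0.8806; e^(−k_a t) = e^(−1.46×0.3270) = 0.6204.
D = 9.262 × (0.8806 − 0.6204) + 2.48 × 0.6204 = 2.410 + 1.539 = 3.948 mg/L.
DO = C_s − D = 7.78 − 3.948 = 3.832 mg/L.

DO ≈ 3.83 mg/L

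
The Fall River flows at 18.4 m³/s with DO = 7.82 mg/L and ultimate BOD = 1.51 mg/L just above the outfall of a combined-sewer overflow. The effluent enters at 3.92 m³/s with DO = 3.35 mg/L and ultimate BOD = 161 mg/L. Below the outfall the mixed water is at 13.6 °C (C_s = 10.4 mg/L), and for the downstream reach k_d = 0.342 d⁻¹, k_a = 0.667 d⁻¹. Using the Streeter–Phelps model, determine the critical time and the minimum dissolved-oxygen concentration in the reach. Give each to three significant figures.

Mixed DO = (18.4×7.82 + 3.92×3.35)/(18.4+3.92) = 157.0/22.32 = 7.035 mg/L.
Mixed L₀ = (18.4×1.51 + 3.92×161)/(22.32) = 658.9/22.32 = 29.52 mg/L.
Initial deficit D₀ = C_s − DO₀ = 10.4 − 7.035 = 3.365 mg/L.
t_c = (1/0.3250) ln[(0.667/0.342)(1 − 3.365×0.3250/(0.342×29.52))] = 3.077 × ln(1.739) = 1.703 d.
D_c = (0.342/0.667) × 29.52 × e^(−0.342×1.703) = 0.5127 × 29.52 × 0.5586 = 8.456 mg/L.
Minimum DO = 10.4 − 8.456 = 1.944 mg/L.

t_c ≈ 1.70 d; minimum DO ≈ 1.94 mg/L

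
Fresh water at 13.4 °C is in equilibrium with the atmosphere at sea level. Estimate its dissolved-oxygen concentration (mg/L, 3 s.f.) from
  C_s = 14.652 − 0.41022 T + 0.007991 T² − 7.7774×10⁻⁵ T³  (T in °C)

C_s = 14.652 − 0.41022×13.4 + 0.007991×13.4² − 7.7774×10⁻⁵×13.4³ = 10.40 mg/L.

C_s ≈ 10.4 mg/L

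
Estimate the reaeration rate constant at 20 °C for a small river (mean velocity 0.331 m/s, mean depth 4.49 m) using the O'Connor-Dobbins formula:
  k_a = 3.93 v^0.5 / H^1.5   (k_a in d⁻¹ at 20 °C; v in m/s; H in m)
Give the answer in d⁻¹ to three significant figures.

k_a ≈ 0.238 d⁻¹

k_a = 3.93 × 0.331^0.5 / 4.49^1.5 = 3.93 × 0.5753 / 9.514 = 0.2376 d⁻¹.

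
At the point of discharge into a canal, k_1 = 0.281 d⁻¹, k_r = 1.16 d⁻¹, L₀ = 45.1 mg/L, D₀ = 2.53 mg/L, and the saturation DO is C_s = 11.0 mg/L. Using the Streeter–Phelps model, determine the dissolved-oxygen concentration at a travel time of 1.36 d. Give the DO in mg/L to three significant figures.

DO ≈ 3.62 mg/L

k_1 L₀/(k_r−k_1) = 0.281×45.1/(1.16−0.281) = 12.67/0.8790 = 14.42 mg/L.
e^(−k_1 t) = e^(−0.281×1.360) = 0.6824; e^(−k_r t) = e^(−1.16×1.360) = 0.2065.
D = 14.42 × (0.6824 − 0.2065) + 2.53 × 0.2065 = 6.862 + 0.5224 = 7.384 mg/L.
DO = C_s − D = 11.0 − 7.384 = 3.616 mg/L.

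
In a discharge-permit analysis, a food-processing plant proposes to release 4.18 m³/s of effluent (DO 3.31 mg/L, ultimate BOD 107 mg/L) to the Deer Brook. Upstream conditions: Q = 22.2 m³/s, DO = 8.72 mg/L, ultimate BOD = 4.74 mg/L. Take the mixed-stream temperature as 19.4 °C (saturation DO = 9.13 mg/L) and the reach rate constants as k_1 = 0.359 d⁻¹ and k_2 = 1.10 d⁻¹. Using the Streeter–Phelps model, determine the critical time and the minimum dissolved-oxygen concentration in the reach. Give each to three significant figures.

Mixed DO = (22.2×8.72 + 4.18×3.31)/(22.2+4.18) = 207.4/26.38 = 7.863 mg/L.
Mixed L₀ = (22.2×4.74 + 4.18×107)/(26.38) = 552.5/26.38 = 20.94 mg/L.
Initial deficit D₀ = C_s − DO₀ = 9.13 − 7.863 = 1.267 mg/L.
t_c = (1/0.7410) ln[(1.10/0.359)(1 − 1.267×0.7410/(0.359×20.94))] = 1.350 × ln(2.681) = 1.331 d.
D_c = (0.359/1.10) × 20.94 × e^(−0.359×1.331) = 0.3264 × 20.94 × 0.6201 = 4.239 mg/L.
Minimum DO = 9.13 − 4.239 = 4.891 mg/L.

t_c ≈ 1.33 d; minimum DO ≈ 4.89 mg/L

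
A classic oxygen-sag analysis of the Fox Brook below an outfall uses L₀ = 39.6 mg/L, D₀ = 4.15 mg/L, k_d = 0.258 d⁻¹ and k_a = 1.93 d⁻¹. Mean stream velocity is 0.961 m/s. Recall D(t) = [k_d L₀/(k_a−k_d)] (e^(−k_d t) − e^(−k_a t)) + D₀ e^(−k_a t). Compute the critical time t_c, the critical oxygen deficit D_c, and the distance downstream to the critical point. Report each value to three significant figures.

t_c ≈ 0.524 d; D_c ≈ 4.62 mg/L; x_c ≈ 43.5 km

With k_a/k_d = 7.481 and 1 − D₀(k_a−k_d)/(k_d L₀) = 0.3208,
t_c = ln(7.481 × 0.3208) / (1.93 − 0.258) = ln(2.400) / 1.672 = 0.8755/1.672 = 0.5236 d.
L(t_c) = L₀ e^(−k_d t_c) = 39.6 × 0.8736 = 34.60 mg/L, and at the critical point k_a D_c = k_d L, so D_c = (0.258/1.93) × 34.60 = 4.625 mg/L.
x_c = v t_c = 0.961 m/s × 0.5236 d × 86400 s/d = 43480 m ≈ 43.5 km.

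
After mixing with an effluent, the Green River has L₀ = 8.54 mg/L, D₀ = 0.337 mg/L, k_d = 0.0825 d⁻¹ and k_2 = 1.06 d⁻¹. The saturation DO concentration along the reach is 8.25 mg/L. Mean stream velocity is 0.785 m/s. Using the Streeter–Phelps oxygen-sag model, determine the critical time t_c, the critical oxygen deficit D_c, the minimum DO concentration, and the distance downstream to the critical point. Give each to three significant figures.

t_c ≈ 1.97 d; D_c ≈ 0.565 mg/L; min DO ≈ 7.68 mg/L; x_c ≈ 133 km

With k_2/k_d = 12.85 and 1 − D₀(k_2−k_d)/(k_d L₀) = 0.5324,
t_c = ln(12.85 × 0.5324) / (1.06 − 0.0825) = ln(6.841) / 0.9775 = 1.923/0.9775 = 1.967 d.
D_c = (k_d/k_2) L₀ e^(−k_d t_c) = (0.0825/1.06) × 8.54 × e^(−0.0825×1.967) = 0.07783 × 8.54 × 0.8502 = 0.5651 mg/L.
Minimum DO = C_s − D_c = 8.25 − 0.5651 = 7.685 mg/L.
x_c = v t_c = 0.785 m/s × 1.967 d × 86400 s/d = 133400 m ≈ 133 km.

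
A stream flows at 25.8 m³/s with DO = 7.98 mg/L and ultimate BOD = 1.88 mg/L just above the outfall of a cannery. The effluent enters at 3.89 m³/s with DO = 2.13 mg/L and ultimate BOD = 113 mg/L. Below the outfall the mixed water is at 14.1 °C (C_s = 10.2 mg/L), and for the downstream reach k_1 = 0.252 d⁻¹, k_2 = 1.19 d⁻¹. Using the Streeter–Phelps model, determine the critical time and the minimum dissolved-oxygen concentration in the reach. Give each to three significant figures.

Mixed DO = (25.8×7.98 + 3.89×2.13)/(25.8+3.89) = 214.2/29.69 = 7.214 mg/L.
Mixed L₀ = (25.8×1.88 + 3.89×113)/(29.69) = 488.1/29.69 = 16.44 mg/L.
Initial deficit D₀ = C_s − DO₀ = 10.2 − 7.214 = 2.986 mg/L.
t_c = (1/0.9380) ln[(1.19/0.252)(1 − 2.986×0.9380/(0.252×16.44))] = 1.066 × ln(1.529) = 0.4527 d.
D_c = (0.252/1.19) × 16.44 × e^(−0.252×0.4527) = 0.2118 × 16.44 × 0.8922 = 3.106 mg/L.
Minimum DO = 10.2 − 3.106 = 7.094 mg/L.

t_c ≈ 0.453 d; minimum DO ≈ 7.09 mg/L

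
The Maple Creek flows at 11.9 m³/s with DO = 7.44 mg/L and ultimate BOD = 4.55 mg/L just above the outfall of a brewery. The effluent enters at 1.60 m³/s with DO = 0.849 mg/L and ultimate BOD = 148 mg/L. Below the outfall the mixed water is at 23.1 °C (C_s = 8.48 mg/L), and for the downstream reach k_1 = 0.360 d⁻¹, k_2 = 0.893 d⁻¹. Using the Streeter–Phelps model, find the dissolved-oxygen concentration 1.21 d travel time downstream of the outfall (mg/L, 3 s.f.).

Mixed DO = (11.9×7.44 + 1.60×0.849)/(11.9+1.60) = 89.89/13.50 = 6.659 mg/L.
Mixed L₀ = (11.9×4.55 + 1.60×148)/(13.50) = 290.9/13.50 = 21.55 mg/L.
Initial deficit D₀ = C_s − DO₀ = 8.48 − 6.659 = 1.821 mg/L.
D(1.21) = [0.360×21.55/(0.893−0.360)](e^(−0.360×1.21) − e^(−0.893×1.21)) + 1.821 e^(−0.893×1.21)
= 14.56 × (0.6469 − 0.3394) + 1.821 × 0.3394 = 5.094 mg/L.
DO = 8.48 − 5.094 = 3.386 mg/L.

DO ≈ 3.39 mg/L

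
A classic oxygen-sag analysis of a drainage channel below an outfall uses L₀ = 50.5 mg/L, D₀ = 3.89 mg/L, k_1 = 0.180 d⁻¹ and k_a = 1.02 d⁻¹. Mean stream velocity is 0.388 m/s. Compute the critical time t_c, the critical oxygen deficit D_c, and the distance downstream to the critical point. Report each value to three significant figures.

At the critical point dD/dt = 0, so k_1 L₀ e^(−k_1 t) = k_a D. Substituting D(t) from the Streeter–Phelps equation and solving for t gives
t_c = ln[(k_a/k_1)(1 − D₀(k_a−k_1)/(k_1 L₀))] / (k_a−k_1).
Here k_a−k_1 = 0.8400 d⁻¹ and 1 − D₀(k_a−k_1)/(k_1 L₀) = 1 − 3.89×0.8400/(0.180×50.5) = 0.6405, so
t_c = ln(5.667 × 0.6405) / 0.8400 = 1.289 / 0.8400 = 1.535 d.
D_c = (k_1/k_a) L₀ e^(−k_1 t_c) = (0.180/1.02) × 50.5 × e^(−0.180×1.535) = 0.1765 × 50.5 × 0.7586 = 6.761 mg/L.
x_c = v t_c = 0.388 m/s × 1.535 d × 86400 s/d = 51450 m ≈ 51.4 km.

t_c ≈ 1.53 d; D_c ≈ 6.76 mg/L; x_c ≈ 51.4 km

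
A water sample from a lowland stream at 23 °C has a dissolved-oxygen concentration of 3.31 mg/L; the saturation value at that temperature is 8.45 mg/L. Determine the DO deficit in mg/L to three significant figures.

D ≈ 5.14 mg/L

D = C_s − C = 8.45 − 3.31 = 5.14 mg/L.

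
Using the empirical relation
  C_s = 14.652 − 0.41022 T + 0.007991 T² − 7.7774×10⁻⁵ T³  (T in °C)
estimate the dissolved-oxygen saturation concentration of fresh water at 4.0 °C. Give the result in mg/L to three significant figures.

C_s = 14.652 − 0.41022×4.0 + 0.007991×4.0² − 7.7774×10⁻⁵×4.0³ = 13.13 mg/L.

C_s ≈ 13.1 mg/L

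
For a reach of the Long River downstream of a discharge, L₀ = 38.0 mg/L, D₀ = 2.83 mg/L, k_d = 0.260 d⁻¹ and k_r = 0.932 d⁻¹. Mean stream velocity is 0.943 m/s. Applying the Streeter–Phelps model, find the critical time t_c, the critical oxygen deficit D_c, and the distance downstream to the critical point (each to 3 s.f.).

t_c ≈ 1.58 d; D_c ≈ 7.03 mg/L; x_c ≈ 129 km

With k_r/k_d = 3.585 and 1 − D₀(k_r−k_d)/(k_d L₀) = 0.8075,
t_c = ln(3.585 × 0.8075) / (0.932 − 0.260) = ln(2.895) / 0.6720 = 1.063/0.6720 = 1.582 d.
D_c = (k_d/k_r) L₀ e^(−k_d t_c) = (0.260/0.932) × 38.0 × e^(−0.260×1.582) = 0.2790 × 38.0 × 0.6628 = 7.027 mg/L.
x_c = v t_c = 0.943 m/s × 1.582 d × 86400 s/d = 128900 m ≈ 129 km.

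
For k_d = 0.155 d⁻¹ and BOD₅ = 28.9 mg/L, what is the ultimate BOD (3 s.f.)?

L₀ ≈ 53.6 mg/L

BOD₅ = L₀(1 − e^(−5k_d)) ⇒ L₀ = BOD₅ / (1 − e^(−5×0.155))
= 28.9 / (1 − 0.4607) = 28.9 / 0.5393 = 53.59 mg/L.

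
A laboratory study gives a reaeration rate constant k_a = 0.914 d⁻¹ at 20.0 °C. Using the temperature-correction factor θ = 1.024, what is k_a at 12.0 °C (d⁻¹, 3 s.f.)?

k_a(T₂) = k_a(T₁) · θ^(T₂−T₁) = 0.914 × 1.024^(12.0−20.0)
= 0.914 × 1.024^-8.00 = 0.914 × 0.8272 = 0.7560 d⁻¹.

k_a ≈ 0.756 d⁻¹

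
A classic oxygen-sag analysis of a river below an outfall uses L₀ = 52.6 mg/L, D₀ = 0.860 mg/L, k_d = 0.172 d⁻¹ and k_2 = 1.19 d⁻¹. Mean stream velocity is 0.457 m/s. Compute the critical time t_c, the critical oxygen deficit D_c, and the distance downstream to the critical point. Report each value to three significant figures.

With k_2/k_d = 6.919 and 1 − D₀(k_2−k_d)/(k_d L₀) = 0.9032,
t_c = ln(6.919 × 0.9032) / (1.19 − 0.172) = ln(6.249) / 1.018 = 1.832/1.018 = 1.800 d.
D_c = (k_d/k_2) L₀ e^(−k_d t_c) = (0.172/1.19) × 52.6 × e^(−0.172×1.800) = 0.1445 × 52.6 × 0.7337 = 5.578 mg/L.
x_c = v t_c = 0.457 m/s × 1.800 d × 86400 s/d = 71070 m ≈ 71.1 km.

t_c ≈ 1.80 d; D_c ≈ 5.58 mg/L; x_c ≈ 71.1 km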